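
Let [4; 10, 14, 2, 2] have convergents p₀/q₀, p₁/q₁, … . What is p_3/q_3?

Using pₖ = aₖpₖ₋₁ + pₖ₋₂, qₖ = aₖqₖ₋₁ + qₖ₋₂ (with p₋₁=1, p₋₂=0, q₋₁=0, q₋₂=1):
  k=0: a=4, p=4, q=1
  k=1: a=10, p=41, q=10
  k=2: a=14, p=578, q=141
  k=3: a=2, p=1197, q=292

1197/292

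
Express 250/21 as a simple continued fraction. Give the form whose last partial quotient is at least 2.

250 = 11×21 + 19
21 = 1×19 + 2
19 = 9×2 + 1
2 = 2×1 + 0  (stop)
So 250/21 = [11; 1, 9, 2].

[11; 1, 9, 2]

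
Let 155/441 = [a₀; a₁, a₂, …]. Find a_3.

5

155 = 0·441 + 155   →  a_0 = 0
441 = 2·155 + 131   →  a_1 = 2
155 = 1·131 + 24   →  a_2 = 1
131 = 5·24 + 11   →  a_3 = 5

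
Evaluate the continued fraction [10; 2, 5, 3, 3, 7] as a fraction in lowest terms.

8857/847

Using pₖ = aₖpₖ₋₁ + pₖ₋₂ and qₖ = aₖqₖ₋₁ + qₖ₋₂:
  k=0: a=10, p=10, q=1
  k=1: a=2, p=21, q=2
  k=2: a=5, p=115, q=11
  k=3: a=3, p=366, q=35
  k=4: a=3, p=1213, q=116
  k=5: a=7, p=8857, q=847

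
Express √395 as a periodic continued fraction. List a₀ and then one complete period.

a₀ = ⌊√395⌋ = 19.

[19; 1, 6, 1, 38]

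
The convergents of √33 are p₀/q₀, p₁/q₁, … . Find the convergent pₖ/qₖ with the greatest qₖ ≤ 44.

√33 = [5; 1, 2, 1, 10, …] (period length 4).
Convergents:
  p_0/q_0 = 5/1
  p_1/q_1 = 6/1
  p_2/q_2 = 17/3
  p_3/q_3 = 23/4
  p_4/q_4 = 247/43
  p_5/q_5 = 270/47
q_4 = 43 ≤ 44 < 47 = q_5, so the answer is 247/43.

247/43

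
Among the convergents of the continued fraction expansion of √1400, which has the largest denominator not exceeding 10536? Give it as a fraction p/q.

167963/4489

√1400 = [37; 2, 2, 2, 74, …] (period length 4).
Convergents:
  p_0/q_0 = 37/1
  p_1/q_1 = 75/2
  p_2/q_2 = 187/5
  p_3/q_3 = 449/12
  p_4/q_4 = 33413/893
  p_5/q_5 = 67275/1798
  p_6/q_6 = 167963/4489
  p_7/q_7 = 403201/10776
q_6 = 4489 ≤ 10536 < 10776 = q_7, so the answer is 167963/4489.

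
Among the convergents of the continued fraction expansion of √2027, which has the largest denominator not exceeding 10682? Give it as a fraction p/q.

√2027 = [45; 45, 90, …] (period length 2).
Convergents:
  p_0/q_0 = 45/1
  p_1/q_1 = 2026/45
  p_2/q_2 = 182385/4051
  p_3/q_3 = 8209351/182340
q_2 = 4051 ≤ 10682 < 182340 = q_3, so the answer is 182385/4051.

182385/4051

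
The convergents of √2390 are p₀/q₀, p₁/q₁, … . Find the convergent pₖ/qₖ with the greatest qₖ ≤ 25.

440/9

√2390 = [48; 1, 7, 1, 8, 1, 7, 1, 96, …] (period length 8).
Convergents:
  p_0/q_0 = 48/1
  p_1/q_1 = 49/1
  p_2/q_2 = 391/8
  p_3/q_3 = 440/9
  p_4/q_4 = 3911/80
q_3 = 9 ≤ 25 < 80 = q_4, so the answer is 440/9.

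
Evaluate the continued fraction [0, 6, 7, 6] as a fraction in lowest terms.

Using pₖ = aₖpₖ₋₁ + pₖ₋₂ and qₖ = aₖqₖ₋₁ + qₖ₋₂:
  k=0: a=0, p=0, q=1
  k=1: a=6, p=1, q=6
  k=2: a=7, p=7, q=43
  k=3: a=6, p=43, q=264

43/264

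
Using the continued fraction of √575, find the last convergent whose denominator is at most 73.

√575 = [23; 1, 46, …] (period length 2).
Convergents:
  p_0/q_0 = 23/1
  p_1/q_1 = 24/1
  p_2/q_2 = 1127/47
  p_3/q_3 = 1151/48
  p_4/q_4 = 54073/2255
q_3 = 48 ≤ 73 < 2255 = q_4, so the answer is 1151/48.

1151/48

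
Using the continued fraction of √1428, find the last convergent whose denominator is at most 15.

529/14

√1428 = [37; 1, 3, 1, 2, 1, 3, 1, 74, …] (period length 8).
Convergents:
  p_0/q_0 = 37/1
  p_1/q_1 = 38/1
  p_2/q_2 = 151/4
  p_3/q_3 = 189/5
  p_4/q_4 = 529/14
  p_5/q_5 = 718/19
q_4 = 14 ≤ 15 < 19 = q_5, so the answer is 529/14.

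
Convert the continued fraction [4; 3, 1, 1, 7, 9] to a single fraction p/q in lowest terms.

Fold from the inside: start with 9/1.
  7 + 1/9 = 64/9
  1 + 9/64 = 73/64
  1 + 64/73 = 137/73
  3 + 73/137 = 484/137
  4 + 137/484 = 2073/484

2073/484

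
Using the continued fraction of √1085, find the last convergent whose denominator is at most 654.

17919/544

√1085 = [32; 1, 15, 2, 15, 1, 64, …] (period length 6).
Convergents:
  p_0/q_0 = 32/1
  p_1/q_1 = 33/1
  p_2/q_2 = 527/16
  p_3/q_3 = 1087/33
  p_4/q_4 = 16832/511
  p_5/q_5 = 17919/544
  p_6/q_6 = 1163648/35327
q_5 = 544 ≤ 654 < 35327 = q_6, so the answer is 17919/544.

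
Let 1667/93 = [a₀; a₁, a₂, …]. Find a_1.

1

1667 = 17·93 + 86   →  a_0 = 17
93 = 1·86 + 7   →  a_1 = 1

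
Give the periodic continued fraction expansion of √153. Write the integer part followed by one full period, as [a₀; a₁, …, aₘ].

[12; 2, 1, 2, 2, 2, 1, 2, 24]

a₀ = ⌊√153⌋ = 12.
With m₀=0, d₀=1 and mₖ₊₁ = dₖaₖ − mₖ, dₖ₊₁ = (n − mₖ₊₁²)/dₖ, aₖ₊₁ = ⌊(a₀+mₖ₊₁)/dₖ₊₁⌋:
  k=1: m=12, d=9, a=2
  k=2: m=6, d=13, a=1
  k=3: m=7, d=8, a=2
  k=4: m=9, d=9, a=2
  k=5: m=9, d=8, a=2
  k=6: m=7, d=13, a=1
  k=7: m=6, d=9, a=2
  k=8: m=12, d=1, a=24
d=1 and a=2a₀=24 at k=8, so the next step gives (m, d) = (12, 9) again — its k=1 value — and the period has length 8.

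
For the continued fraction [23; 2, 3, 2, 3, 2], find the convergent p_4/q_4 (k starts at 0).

Using pₖ = aₖpₖ₋₁ + pₖ₋₂, qₖ = aₖqₖ₋₁ + qₖ₋₂ (with p₋₁=1, p₋₂=0, q₋₁=0, q₋₂=1):
  k=0: a=23, p=23, q=1
  k=1: a=2, p=47, q=2
  k=2: a=3, p=164, q=7
  k=3: a=2, p=375, q=16
  k=4: a=3, p=1289, q=55

1289/55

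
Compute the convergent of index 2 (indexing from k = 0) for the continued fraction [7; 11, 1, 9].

85/12

Using pₖ = aₖpₖ₋₁ + pₖ₋₂, qₖ = aₖqₖ₋₁ + qₖ₋₂ (with p₋₁=1, p₋₂=0, q₋₁=0, q₋₂=1):
  k=0: a=7, p=7, q=1
  k=1: a=11, p=78, q=11
  k=2: a=1, p=85, q=12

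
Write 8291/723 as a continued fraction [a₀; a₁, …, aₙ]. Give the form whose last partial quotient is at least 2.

[11; 2, 7, 5, 4, 2]

8291 = 11·723 + 338
723 = 2·338 + 47
338 = 7·47 + 9
47 = 5·9 + 2
9 = 4·2 + 1
2 = 2·1 + 0  (stop)
So 8291/723 = [11; 2, 7, 5, 4, 2].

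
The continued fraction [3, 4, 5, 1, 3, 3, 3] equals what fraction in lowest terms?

Using pₖ = aₖpₖ₋₁ + pₖ₋₂ and qₖ = aₖqₖ₋₁ + qₖ₋₂:
  k=0: a=3, p=3, q=1
  k=1: a=4, p=13, q=4
  k=2: a=5, p=68, q=21
  k=3: a=1, p=81, q=25
  k=4: a=3, p=311, q=96
  k=5: a=3, p=1014, q=313
  k=6: a=3, p=3353, q=1035

3353/1035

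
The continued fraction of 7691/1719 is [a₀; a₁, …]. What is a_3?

6

7691 = 4·1719 + 815   →  a_0 = 4
1719 = 2·815 + 89   →  a_1 = 2
815 = 9·89 + 14   →  a_2 = 9
89 = 6·14 + 5   →  a_3 = 6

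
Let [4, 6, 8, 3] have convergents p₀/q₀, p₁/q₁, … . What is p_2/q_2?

Using pₖ = aₖpₖ₋₁ + pₖ₋₂, qₖ = aₖqₖ₋₁ + qₖ₋₂ (with p₋₁=1, p₋₂=0, q₋₁=0, q₋₂=1):
  k=0: a=4, p=4, q=1
  k=1: a=6, p=25, q=6
  k=2: a=8, p=204, q=49

204/49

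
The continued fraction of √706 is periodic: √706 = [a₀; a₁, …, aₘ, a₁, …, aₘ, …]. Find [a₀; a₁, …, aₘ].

[26; 1, 1, 3, 26, 3, 1, 1, 52]

a₀ = ⌊√706⌋ = 26.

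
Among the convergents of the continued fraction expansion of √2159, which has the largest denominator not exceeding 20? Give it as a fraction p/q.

697/15

√2159 = [46; 2, 6, 1, 1, 1, 6, 2, 92, …] (period length 8).
Convergents:
  p_0/q_0 = 46/1
  p_1/q_1 = 93/2
  p_2/q_2 = 604/13
  p_3/q_3 = 697/15
  p_4/q_4 = 1301/28
q_3 = 15 ≤ 20 < 28 = q_4, so the answer is 697/15.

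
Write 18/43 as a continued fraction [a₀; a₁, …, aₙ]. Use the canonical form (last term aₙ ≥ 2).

[0; 2, 2, 1, 1, 3]

18 = 0·43 + 18
43 = 2·18 + 7
18 = 2·7 + 4
7 = 1·4 + 3
4 = 1·3 + 1
3 = 3·1 + 0  (stop)
So 18/43 = [0; 2, 2, 1, 1, 3].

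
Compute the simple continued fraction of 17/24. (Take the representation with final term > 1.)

17 = 0×24 + 17
24 = 1×17 + 7
17 = 2×7 + 3
7 = 2×3 + 1
3 = 3×1 + 0  (stop)
So 17/24 = [0; 1, 2, 2, 3].

[0; 1, 2, 2, 3]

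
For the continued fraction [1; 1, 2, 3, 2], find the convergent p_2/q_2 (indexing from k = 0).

5/3

Using pₖ = aₖpₖ₋₁ + pₖ₋₂, qₖ = aₖqₖ₋₁ + qₖ₋₂ (with p₋₁=1, p₋₂=0, q₋₁=0, q₋₂=1):
  k=0: a=1, p=1, q=1
  k=1: a=1, p=2, q=1
  k=2: a=2, p=5, q=3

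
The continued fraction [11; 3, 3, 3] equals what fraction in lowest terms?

373/33

Fold from the inside: start with 3/1.
  3 + 1/3 = 10/3
  3 + 3/10 = 33/10
  11 + 10/33 = 373/33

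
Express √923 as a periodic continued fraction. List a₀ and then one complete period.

[30; 2, 1, 1, 1, 2, 60]

a₀ = ⌊√923⌋ = 30.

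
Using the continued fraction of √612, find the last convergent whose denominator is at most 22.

470/19

√612 = [24; 1, 2, 1, 4, 1, 2, 1, 48, …] (period length 8).
Convergents:
  p_0/q_0 = 24/1
  p_1/q_1 = 25/1
  p_2/q_2 = 74/3
  p_3/q_3 = 99/4
  p_4/q_4 = 470/19
  p_5/q_5 = 569/23
q_4 = 19 ≤ 22 < 23 = q_5, so the answer is 470/19.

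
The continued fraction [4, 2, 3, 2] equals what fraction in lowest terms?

71/16

Fold from the inside: start with 2/1.
  3 + 1/2 = 7/2
  2 + 2/7 = 16/7
  4 + 7/16 = 71/16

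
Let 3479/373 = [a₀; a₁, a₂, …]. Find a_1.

3479 = 9·373 + 122   →  a_0 = 9
373 = 3·122 + 7   →  a_1 = 3

3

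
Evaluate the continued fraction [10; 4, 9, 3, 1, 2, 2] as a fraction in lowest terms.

Fold from the inside: start with 2/1.
  2 + 1/2 = 5/2
  1 + 2/5 = 7/5
  3 + 5/7 = 26/7
  9 + 7/26 = 241/26
  4 + 26/241 = 990/241
  10 + 241/990 = 10141/990

10141/990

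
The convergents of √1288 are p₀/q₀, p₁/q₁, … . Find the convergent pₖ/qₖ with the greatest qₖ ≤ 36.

√1288 = [35; 1, 7, 1, 70, …] (period length 4).
Convergents:
  p_0/q_0 = 35/1
  p_1/q_1 = 36/1
  p_2/q_2 = 287/8
  p_3/q_3 = 323/9
  p_4/q_4 = 22897/638
q_3 = 9 ≤ 36 < 638 = q_4, so the answer is 323/9.

323/9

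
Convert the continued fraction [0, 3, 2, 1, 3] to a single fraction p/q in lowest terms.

11/37

Fold from the inside: start with 3/1.
  1 + 1/3 = 4/3
  2 + 3/4 = 11/4
  3 + 4/11 = 37/11
  0 + 11/37 = 11/37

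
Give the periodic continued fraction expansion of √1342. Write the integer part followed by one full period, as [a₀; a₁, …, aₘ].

a₀ = ⌊√1342⌋ = 36.
With m₀=0, d₀=1 and mₖ₊₁ = dₖaₖ − mₖ, dₖ₊₁ = (n − mₖ₊₁²)/dₖ, aₖ₊₁ = ⌊(a₀+mₖ₊₁)/dₖ₊₁⌋:
  k=1: m=36, d=46, a=1
  k=2: m=10, d=27, a=1
  k=3: m=17, d=39, a=1
  k=4: m=22, d=22, a=2
  k=5: m=22, d=39, a=1
  k=6: m=17, d=27, a=1
  k=7: m=10, d=46, a=1
  k=8: m=36, d=1, a=72
d=1 and a=2a₀=72 at k=8, so the next step gives (m, d) = (36, 46) again — its k=1 value — and the period has length 8.

[36; 1, 1, 1, 2, 1, 1, 1, 72]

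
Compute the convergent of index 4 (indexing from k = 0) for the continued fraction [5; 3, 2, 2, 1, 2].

Using pₖ = aₖpₖ₋₁ + pₖ₋₂, qₖ = aₖqₖ₋₁ + qₖ₋₂ (with p₋₁=1, p₋₂=0, q₋₁=0, q₋₂=1):
  k=0: a=5, p=5, q=1
  k=1: a=3, p=16, q=3
  k=2: a=2, p=37, q=7
  k=3: a=2, p=90, q=17
  k=4: a=1, p=127, q=24

127/24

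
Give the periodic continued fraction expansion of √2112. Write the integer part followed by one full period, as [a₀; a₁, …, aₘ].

[45; 1, 21, 1, 90]

a₀ = ⌊√2112⌋ = 45.
With m₀=0, d₀=1 and mₖ₊₁ = dₖaₖ − mₖ, dₖ₊₁ = (n − mₖ₊₁²)/dₖ, aₖ₊₁ = ⌊(a₀+mₖ₊₁)/dₖ₊₁⌋:
  k=1: m=45, d=87, a=1
  k=2: m=42, d=4, a=21
  k=3: m=42, d=87, a=1
  k=4: m=45, d=1, a=90
d=1 and a=2a₀=90 at k=4, so the next step gives (m, d) = (45, 87) again — its k=1 value — and the period has length 4.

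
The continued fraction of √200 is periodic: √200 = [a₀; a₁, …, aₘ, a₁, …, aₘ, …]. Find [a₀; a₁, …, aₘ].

a₀ = ⌊√200⌋ = 14.

[14; 7, 28]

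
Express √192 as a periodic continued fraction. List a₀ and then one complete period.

[13; 1, 5, 1, 26]

a₀ = ⌊√192⌋ = 13.
With m₀=0, d₀=1 and mₖ₊₁ = dₖaₖ − mₖ, dₖ₊₁ = (n − mₖ₊₁²)/dₖ, aₖ₊₁ = ⌊(a₀+mₖ₊₁)/dₖ₊₁⌋:
  k=1: m=13, d=23, a=1
  k=2: m=10, d=4, a=5
  k=3: m=10, d=23, a=1
  k=4: m=13, d=1, a=26
d=1 and a=2a₀=26 at k=4, so the next step gives (m, d) = (13, 23) again — its k=1 value — and the period has length 4.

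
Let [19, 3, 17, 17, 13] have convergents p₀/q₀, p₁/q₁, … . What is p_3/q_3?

17143/887

Using pₖ = aₖpₖ₋₁ + pₖ₋₂, qₖ = aₖqₖ₋₁ + qₖ₋₂ (with p₋₁=1, p₋₂=0, q₋₁=0, q₋₂=1):
  k=0: a=19, p=19, q=1
  k=1: a=3, p=58, q=3
  k=2: a=17, p=1005, q=52
  k=3: a=17, p=17143, q=887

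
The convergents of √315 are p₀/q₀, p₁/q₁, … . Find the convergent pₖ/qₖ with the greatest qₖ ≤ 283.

√315 = [17; 1, 2, 1, 34, …] (period length 4).
Convergents:
  p_0/q_0 = 17/1
  p_1/q_1 = 18/1
  p_2/q_2 = 53/3
  p_3/q_3 = 71/4
  p_4/q_4 = 2467/139
  p_5/q_5 = 2538/143
  p_6/q_6 = 7543/425
q_5 = 143 ≤ 283 < 425 = q_6, so the answer is 2538/143.

2538/143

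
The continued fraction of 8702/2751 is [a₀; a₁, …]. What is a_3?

8702 = 3·2751 + 449   →  a_0 = 3
2751 = 6·449 + 57   →  a_1 = 6
449 = 7·57 + 50   →  a_2 = 7
57 = 1·50 + 7   →  a_3 = 1

1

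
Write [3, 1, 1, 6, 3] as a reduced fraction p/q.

145/41

Using pₖ = aₖpₖ₋₁ + pₖ₋₂ and qₖ = aₖqₖ₋₁ + qₖ₋₂:
  k=0: a=3, p=3, q=1
  k=1: a=1, p=4, q=1
  k=2: a=1, p=7, q=2
  k=3: a=6, p=46, q=13
  k=4: a=3, p=145, q=41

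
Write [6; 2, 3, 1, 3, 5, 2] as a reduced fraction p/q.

Using pₖ = aₖpₖ₋₁ + pₖ₋₂ and qₖ = aₖqₖ₋₁ + qₖ₋₂:
  k=0: a=6, p=6, q=1
  k=1: a=2, p=13, q=2
  k=2: a=3, p=45, q=7
  k=3: a=1, p=58, q=9
  k=4: a=3, p=219, q=34
  k=5: a=5, p=1153, q=179
  k=6: a=2, p=2525, q=392

2525/392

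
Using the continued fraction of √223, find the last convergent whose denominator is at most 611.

√223 = [14; 1, 13, 1, 28, …] (period length 4).
Convergents:
  p_0/q_0 = 14/1
  p_1/q_1 = 15/1
  p_2/q_2 = 209/14
  p_3/q_3 = 224/15
  p_4/q_4 = 6481/434
  p_5/q_5 = 6705/449
  p_6/q_6 = 93646/6271
q_5 = 449 ≤ 611 < 6271 = q_6, so the answer is 6705/449.

6705/449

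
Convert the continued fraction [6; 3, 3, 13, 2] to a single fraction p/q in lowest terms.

Using pₖ = aₖpₖ₋₁ + pₖ₋₂ and qₖ = aₖqₖ₋₁ + qₖ₋₂:
  k=0: a=6, p=6, q=1
  k=1: a=3, p=19, q=3
  k=2: a=3, p=63, q=10
  k=3: a=13, p=838, q=133
  k=4: a=2, p=1739, q=276

1739/276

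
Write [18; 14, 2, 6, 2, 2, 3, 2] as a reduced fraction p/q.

Using pₖ = aₖpₖ₋₁ + pₖ₋₂ and qₖ = aₖqₖ₋₁ + qₖ₋₂:
  k=0: a=18, p=18, q=1
  k=1: a=14, p=253, q=14
  k=2: a=2, p=524, q=29
  k=3: a=6, p=3397, q=188
  k=4: a=2, p=7318, q=405
  k=5: a=2, p=18033, q=998
  k=6: a=3, p=61417, q=3399
  k=7: a=2, p=140867, q=7796

140867/7796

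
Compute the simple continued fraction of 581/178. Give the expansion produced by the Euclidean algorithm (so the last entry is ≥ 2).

581 = 3·178 + 47
178 = 3·47 + 37
47 = 1·37 + 10
37 = 3·10 + 7
10 = 1·7 + 3
7 = 2·3 + 1
3 = 3·1 + 0  (stop)
So 581/178 = [3; 3, 1, 3, 1, 2, 3].

[3; 3, 1, 3, 1, 2, 3]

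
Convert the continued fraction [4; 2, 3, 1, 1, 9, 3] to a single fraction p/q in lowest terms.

Using pₖ = aₖpₖ₋₁ + pₖ₋₂ and qₖ = aₖqₖ₋₁ + qₖ₋₂:
  k=0: a=4, p=4, q=1
  k=1: a=2, p=9, q=2
  k=2: a=3, p=31, q=7
  k=3: a=1, p=40, q=9
  k=4: a=1, p=71, q=16
  k=5: a=9, p=679, q=153
  k=6: a=3, p=2108, q=475

2108/475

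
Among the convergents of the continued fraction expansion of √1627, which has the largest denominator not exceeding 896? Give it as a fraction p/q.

√1627 = [40; 2, 1, 39, 1, 2, 80, …] (period length 6).
Convergents:
  p_0/q_0 = 40/1
  p_1/q_1 = 81/2
  p_2/q_2 = 121/3
  p_3/q_3 = 4800/119
  p_4/q_4 = 4921/122
  p_5/q_5 = 14642/363
  p_6/q_6 = 1176281/29162
q_5 = 363 ≤ 896 < 29162 = q_6, so the answer is 14642/363.

14642/363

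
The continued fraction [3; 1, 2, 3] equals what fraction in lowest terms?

37/10

Fold from the inside: start with 3/1.
  2 + 1/3 = 7/3
  1 + 3/7 = 10/7
  3 + 7/10 = 37/10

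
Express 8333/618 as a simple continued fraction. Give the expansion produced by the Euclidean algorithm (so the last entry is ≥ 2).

[13; 2, 14, 1, 19]

8333 = 13·618 + 299
618 = 2·299 + 20
299 = 14·20 + 19
20 = 1·19 + 1
19 = 19·1 + 0  (stop)
So 8333/618 = [13; 2, 14, 1, 19].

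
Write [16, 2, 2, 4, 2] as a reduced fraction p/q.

804/49

Fold from the inside: start with 2/1.
  4 + 1/2 = 9/2
  2 + 2/9 = 20/9
  2 + 9/20 = 49/20
  16 + 20/49 = 804/49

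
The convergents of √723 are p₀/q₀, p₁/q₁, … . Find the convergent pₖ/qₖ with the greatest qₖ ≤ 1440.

13041/485

√723 = [26; 1, 7, 1, 52, …] (period length 4).
Convergents:
  p_0/q_0 = 26/1
  p_1/q_1 = 27/1
  p_2/q_2 = 215/8
  p_3/q_3 = 242/9
  p_4/q_4 = 12799/476
  p_5/q_5 = 13041/485
  p_6/q_6 = 104086/3871
q_5 = 485 ≤ 1440 < 3871 = q_6, so the answer is 13041/485.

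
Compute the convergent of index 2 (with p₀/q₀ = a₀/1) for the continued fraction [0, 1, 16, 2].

Using pₖ = aₖpₖ₋₁ + pₖ₋₂, qₖ = aₖqₖ₋₁ + qₖ₋₂ (with p₋₁=1, p₋₂=0, q₋₁=0, q₋₂=1):
  k=0: a=0, p=0, q=1
  k=1: a=1, p=1, q=1
  k=2: a=16, p=16, q=17

16/17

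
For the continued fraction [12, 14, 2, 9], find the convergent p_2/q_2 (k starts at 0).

Using pₖ = aₖpₖ₋₁ + pₖ₋₂, qₖ = aₖqₖ₋₁ + qₖ₋₂ (with p₋₁=1, p₋₂=0, q₋₁=0, q₋₂=1):
  k=0: a=12, p=12, q=1
  k=1: a=14, p=169, q=14
  k=2: a=2, p=350, q=29

350/29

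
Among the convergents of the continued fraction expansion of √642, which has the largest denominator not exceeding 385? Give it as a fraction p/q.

√642 = [25; 2, 1, 24, 1, 2, 50, …] (period length 6).
Convergents:
  p_0/q_0 = 25/1
  p_1/q_1 = 51/2
  p_2/q_2 = 76/3
  p_3/q_3 = 1875/74
  p_4/q_4 = 1951/77
  p_5/q_5 = 5777/228
  p_6/q_6 = 290801/11477
q_5 = 228 ≤ 385 < 11477 = q_6, so the answer is 5777/228.

5777/228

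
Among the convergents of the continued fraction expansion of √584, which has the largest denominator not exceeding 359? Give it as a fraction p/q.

√584 = [24; 6, 48, …] (period length 2).
Convergents:
  p_0/q_0 = 24/1
  p_1/q_1 = 145/6
  p_2/q_2 = 6984/289
  p_3/q_3 = 42049/1740
q_2 = 289 ≤ 359 < 1740 = q_3, so the answer is 6984/289.

6984/289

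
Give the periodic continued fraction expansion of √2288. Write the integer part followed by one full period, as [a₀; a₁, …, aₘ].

a₀ = ⌊√2288⌋ = 47.
With m₀=0, d₀=1 and mₖ₊₁ = dₖaₖ − mₖ, dₖ₊₁ = (n − mₖ₊₁²)/dₖ, aₖ₊₁ = ⌊(a₀+mₖ₊₁)/dₖ₊₁⌋:
  k=1: m=47, d=79, a=1
  k=2: m=32, d=16, a=4
  k=3: m=32, d=79, a=1
  k=4: m=47, d=1, a=94
d=1 and a=2a₀=94 at k=4, so the next step gives (m, d) = (47, 79) again — its k=1 value — and the period has length 4.

[47; 1, 4, 1, 94]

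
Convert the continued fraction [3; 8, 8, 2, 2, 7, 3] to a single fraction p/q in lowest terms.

Fold from the inside: start with 3/1.
  7 + 1/3 = 22/3
  2 + 3/22 = 47/22
  2 + 22/47 = 116/47
  8 + 47/116 = 975/116
  8 + 116/975 = 7916/975
  3 + 975/7916 = 24723/7916

24723/7916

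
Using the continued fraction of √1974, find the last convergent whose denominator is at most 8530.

193447/4354

√1974 = [44; 2, 3, 17, 2, 17, 3, 2, 88, …] (period length 8).
Convergents:
  p_0/q_0 = 44/1
  p_1/q_1 = 89/2
  p_2/q_2 = 311/7
  p_3/q_3 = 5376/121
  p_4/q_4 = 11063/249
  p_5/q_5 = 193447/4354
  p_6/q_6 = 591404/13311
q_5 = 4354 ≤ 8530 < 13311 = q_6, so the answer is 193447/4354.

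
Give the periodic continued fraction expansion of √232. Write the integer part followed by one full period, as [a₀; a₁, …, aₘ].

[15; 4, 3, 7, 3, 4, 30]

a₀ = ⌊√232⌋ = 15.
With m₀=0, d₀=1 and mₖ₊₁ = dₖaₖ − mₖ, dₖ₊₁ = (n − mₖ₊₁²)/dₖ, aₖ₊₁ = ⌊(a₀+mₖ₊₁)/dₖ₊₁⌋:
  k=1: m=15, d=7, a=4
  k=2: m=13, d=9, a=3
  k=3: m=14, d=4, a=7
  k=4: m=14, d=9, a=3
  k=5: m=13, d=7, a=4
  k=6: m=15, d=1, a=30
d=1 and a=2a₀=30 at k=6, so the next step gives (m, d) = (15, 7) again — its k=1 value — and the period has length 6.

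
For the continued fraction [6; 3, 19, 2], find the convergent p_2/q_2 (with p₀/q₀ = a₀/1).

367/58

Using pₖ = aₖpₖ₋₁ + pₖ₋₂, qₖ = aₖqₖ₋₁ + qₖ₋₂ (with p₋₁=1, p₋₂=0, q₋₁=0, q₋₂=1):
  k=0: a=6, p=6, q=1
  k=1: a=3, p=19, q=3
  k=2: a=19, p=367, q=58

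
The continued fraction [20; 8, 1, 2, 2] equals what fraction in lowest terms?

Fold from the inside: start with 2/1.
  2 + 1/2 = 5/2
  1 + 2/5 = 7/5
  8 + 5/7 = 61/7
  20 + 7/61 = 1227/61

1227/61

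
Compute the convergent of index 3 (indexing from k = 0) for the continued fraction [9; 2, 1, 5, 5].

159/17

Using pₖ = aₖpₖ₋₁ + pₖ₋₂, qₖ = aₖqₖ₋₁ + qₖ₋₂ (with p₋₁=1, p₋₂=0, q₋₁=0, q₋₂=1):
  k=0: a=9, p=9, q=1
  k=1: a=2, p=19, q=2
  k=2: a=1, p=28, q=3
  k=3: a=5, p=159, q=17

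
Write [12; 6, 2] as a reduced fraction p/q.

Using pₖ = aₖpₖ₋₁ + pₖ₋₂ and qₖ = aₖqₖ₋₁ + qₖ₋₂:
  k=0: a=12, p=12, q=1
  k=1: a=6, p=73, q=6
  k=2: a=2, p=158, q=13

158/13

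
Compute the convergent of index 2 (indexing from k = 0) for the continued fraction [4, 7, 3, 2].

Using pₖ = aₖpₖ₋₁ + pₖ₋₂, qₖ = aₖqₖ₋₁ + qₖ₋₂ (with p₋₁=1, p₋₂=0, q₋₁=0, q₋₂=1):
  k=0: a=4, p=4, q=1
  k=1: a=7, p=29, q=7
  k=2: a=3, p=91, q=22

91/22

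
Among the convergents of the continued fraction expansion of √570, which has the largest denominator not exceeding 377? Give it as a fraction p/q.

√570 = [23; 1, 6, 1, 46, …] (period length 4).
Convergents:
  p_0/q_0 = 23/1
  p_1/q_1 = 24/1
  p_2/q_2 = 167/7
  p_3/q_3 = 191/8
  p_4/q_4 = 8953/375
  p_5/q_5 = 9144/383
q_4 = 375 ≤ 377 < 383 = q_5, so the answer is 8953/375.

8953/375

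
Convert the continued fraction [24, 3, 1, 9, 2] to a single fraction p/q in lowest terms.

Using pₖ = aₖpₖ₋₁ + pₖ₋₂ and qₖ = aₖqₖ₋₁ + qₖ₋₂:
  k=0: a=24, p=24, q=1
  k=1: a=3, p=73, q=3
  k=2: a=1, p=97, q=4
  k=3: a=9, p=946, q=39
  k=4: a=2, p=1989, q=82

1989/82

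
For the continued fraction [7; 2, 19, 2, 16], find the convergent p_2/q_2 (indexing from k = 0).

292/39

Using pₖ = aₖpₖ₋₁ + pₖ₋₂, qₖ = aₖqₖ₋₁ + qₖ₋₂ (with p₋₁=1, p₋₂=0, q₋₁=0, q₋₂=1):
  k=0: a=7, p=7, q=1
  k=1: a=2, p=15, q=2
  k=2: a=19, p=292, q=39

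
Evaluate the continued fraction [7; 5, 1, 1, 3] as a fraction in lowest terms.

280/39

Using pₖ = aₖpₖ₋₁ + pₖ₋₂ and qₖ = aₖqₖ₋₁ + qₖ₋₂:
  k=0: a=7, p=7, q=1
  k=1: a=5, p=36, q=5
  k=2: a=1, p=43, q=6
  k=3: a=1, p=79, q=11
  k=4: a=3, p=280, q=39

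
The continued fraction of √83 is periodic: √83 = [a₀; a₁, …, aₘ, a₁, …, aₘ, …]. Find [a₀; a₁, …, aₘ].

[9; 9, 18]

a₀ = ⌊√83⌋ = 9.
With m₀=0, d₀=1 and mₖ₊₁ = dₖaₖ − mₖ, dₖ₊₁ = (n − mₖ₊₁²)/dₖ, aₖ₊₁ = ⌊(a₀+mₖ₊₁)/dₖ₊₁⌋:
  k=1: m=9, d=2, a=9
  k=2: m=9, d=1, a=18
d=1 and a=2a₀=18 at k=2, so the next step gives (m, d) = (9, 2) again — its k=1 value — and the period has length 2.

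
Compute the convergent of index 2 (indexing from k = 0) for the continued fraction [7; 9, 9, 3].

583/82

Using pₖ = aₖpₖ₋₁ + pₖ₋₂, qₖ = aₖqₖ₋₁ + qₖ₋₂ (with p₋₁=1, p₋₂=0, q₋₁=0, q₋₂=1):
  k=0: a=7, p=7, q=1
  k=1: a=9, p=64, q=9
  k=2: a=9, p=583, q=82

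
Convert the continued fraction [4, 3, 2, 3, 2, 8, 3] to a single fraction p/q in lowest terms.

6209/1447

Fold from the inside: start with 3/1.
  8 + 1/3 = 25/3
  2 + 3/25 = 53/25
  3 + 25/53 = 184/53
  2 + 53/184 = 421/184
  3 + 184/421 = 1447/421
  4 + 421/1447 = 6209/1447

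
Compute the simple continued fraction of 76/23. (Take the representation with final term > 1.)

[3; 3, 3, 2]

76 = 3*23 + 7
23 = 3*7 + 2
7 = 3*2 + 1
2 = 2*1 + 0  (stop)
So 76/23 = [3; 3, 3, 2].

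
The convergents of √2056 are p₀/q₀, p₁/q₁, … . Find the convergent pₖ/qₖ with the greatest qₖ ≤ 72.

√2056 = [45; 2, 1, 10, 1, 2, 90, …] (period length 6).
Convergents:
  p_0/q_0 = 45/1
  p_1/q_1 = 91/2
  p_2/q_2 = 136/3
  p_3/q_3 = 1451/32
  p_4/q_4 = 1587/35
  p_5/q_5 = 4625/102
q_4 = 35 ≤ 72 < 102 = q_5, so the answer is 1587/35.

1587/35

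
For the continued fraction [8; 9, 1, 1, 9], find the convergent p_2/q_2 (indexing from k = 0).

81/10

Using pₖ = aₖpₖ₋₁ + pₖ₋₂, qₖ = aₖqₖ₋₁ + qₖ₋₂ (with p₋₁=1, p₋₂=0, q₋₁=0, q₋₂=1):
  k=0: a=8, p=8, q=1
  k=1: a=9, p=73, q=9
  k=2: a=1, p=81, q=10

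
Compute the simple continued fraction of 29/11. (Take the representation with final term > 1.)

29 = 2*11 + 7
11 = 1*7 + 4
7 = 1*4 + 3
4 = 1*3 + 1
3 = 3*1 + 0  (stop)
So 29/11 = [2; 1, 1, 1, 3].

[2; 1, 1, 1, 3]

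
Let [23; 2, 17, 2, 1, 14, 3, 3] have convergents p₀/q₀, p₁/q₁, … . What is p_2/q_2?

Using pₖ = aₖpₖ₋₁ + pₖ₋₂, qₖ = aₖqₖ₋₁ + qₖ₋₂ (with p₋₁=1, p₋₂=0, q₋₁=0, q₋₂=1):
  k=0: a=23, p=23, q=1
  k=1: a=2, p=47, q=2
  k=2: a=17, p=822, q=35

822/35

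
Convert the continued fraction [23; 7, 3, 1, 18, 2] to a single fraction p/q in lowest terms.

Fold from the inside: start with 2/1.
  18 + 1/2 = 37/2
  1 + 2/37 = 39/37
  3 + 37/39 = 154/39
  7 + 39/154 = 1117/154
  23 + 154/1117 = 25845/1117

25845/1117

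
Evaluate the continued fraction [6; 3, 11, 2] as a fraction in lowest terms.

Using pₖ = aₖpₖ₋₁ + pₖ₋₂ and qₖ = aₖqₖ₋₁ + qₖ₋₂:
  k=0: a=6, p=6, q=1
  k=1: a=3, p=19, q=3
  k=2: a=11, p=215, q=34
  k=3: a=2, p=449, q=71

449/71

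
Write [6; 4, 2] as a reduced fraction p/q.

56/9

Using pₖ = aₖpₖ₋₁ + pₖ₋₂ and qₖ = aₖqₖ₋₁ + qₖ₋₂:
  k=0: a=6, p=6, q=1
  k=1: a=4, p=25, q=4
  k=2: a=2, p=56, q=9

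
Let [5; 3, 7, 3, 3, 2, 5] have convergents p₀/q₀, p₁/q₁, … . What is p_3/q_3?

367/69

Using pₖ = aₖpₖ₋₁ + pₖ₋₂, qₖ = aₖqₖ₋₁ + qₖ₋₂ (with p₋₁=1, p₋₂=0, q₋₁=0, q₋₂=1):
  k=0: a=5, p=5, q=1
  k=1: a=3, p=16, q=3
  k=2: a=7, p=117, q=22
  k=3: a=3, p=367, q=69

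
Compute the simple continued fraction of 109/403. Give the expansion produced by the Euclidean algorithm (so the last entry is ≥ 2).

109 = 0·403 + 109
403 = 3·109 + 76
109 = 1·76 + 33
76 = 2·33 + 10
33 = 3·10 + 3
10 = 3·3 + 1
3 = 3·1 + 0  (stop)
So 109/403 = [0; 3, 1, 2, 3, 3, 3].

[0; 3, 1, 2, 3, 3, 3]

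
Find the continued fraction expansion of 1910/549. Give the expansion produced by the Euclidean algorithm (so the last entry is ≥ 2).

1910 = 3·549 + 263
549 = 2·263 + 23
263 = 11·23 + 10
23 = 2·10 + 3
10 = 3·3 + 1
3 = 3·1 + 0  (stop)
So 1910/549 = [3; 2, 11, 2, 3, 3].

[3; 2, 11, 2, 3, 3]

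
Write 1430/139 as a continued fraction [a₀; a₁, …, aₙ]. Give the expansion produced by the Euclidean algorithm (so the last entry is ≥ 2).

1430 = 10×139 + 40
139 = 3×40 + 19
40 = 2×19 + 2
19 = 9×2 + 1
2 = 2×1 + 0  (stop)
So 1430/139 = [10; 3, 2, 9, 2].

[10; 3, 2, 9, 2]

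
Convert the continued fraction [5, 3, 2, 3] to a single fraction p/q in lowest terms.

127/24

Using pₖ = aₖpₖ₋₁ + pₖ₋₂ and qₖ = aₖqₖ₋₁ + qₖ₋₂:
  k=0: a=5, p=5, q=1
  k=1: a=3, p=16, q=3
  k=2: a=2, p=37, q=7
  k=3: a=3, p=127, q=24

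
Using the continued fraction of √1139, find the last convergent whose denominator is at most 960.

27303/809

√1139 = [33; 1, 2, 1, 66, …] (period length 4).
Convergents:
  p_0/q_0 = 33/1
  p_1/q_1 = 34/1
  p_2/q_2 = 101/3
  p_3/q_3 = 135/4
  p_4/q_4 = 9011/267
  p_5/q_5 = 9146/271
  p_6/q_6 = 27303/809
  p_7/q_7 = 36449/1080
q_6 = 809 ≤ 960 < 1080 = q_7, so the answer is 27303/809.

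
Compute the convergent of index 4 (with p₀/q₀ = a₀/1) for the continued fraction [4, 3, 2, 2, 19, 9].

1417/330

Using pₖ = aₖpₖ₋₁ + pₖ₋₂, qₖ = aₖqₖ₋₁ + qₖ₋₂ (with p₋₁=1, p₋₂=0, q₋₁=0, q₋₂=1):
  k=0: a=4, p=4, q=1
  k=1: a=3, p=13, q=3
  k=2: a=2, p=30, q=7
  k=3: a=2, p=73, q=17
  k=4: a=19, p=1417, q=330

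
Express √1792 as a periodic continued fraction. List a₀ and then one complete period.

[42; 3, 84]

a₀ = ⌊√1792⌋ = 42.
With m₀=0, d₀=1 and mₖ₊₁ = dₖaₖ − mₖ, dₖ₊₁ = (n − mₖ₊₁²)/dₖ, aₖ₊₁ = ⌊(a₀+mₖ₊₁)/dₖ₊₁⌋:
  k=1: m=42, d=28, a=3
  k=2: m=42, d=1, a=84
d=1 and a=2a₀=84 at k=2, so the next step gives (m, d) = (42, 28) again — its k=1 value — and the period has length 2.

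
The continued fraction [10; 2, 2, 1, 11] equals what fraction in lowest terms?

Fold from the inside: start with 11/1.
  1 + 1/11 = 12/11
  2 + 11/12 = 35/12
  2 + 12/35 = 82/35
  10 + 35/82 = 855/82

855/82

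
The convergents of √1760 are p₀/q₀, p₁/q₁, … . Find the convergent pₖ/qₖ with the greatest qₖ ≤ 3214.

√1760 = [41; 1, 19, 1, 82, …] (period length 4).
Convergents:
  p_0/q_0 = 41/1
  p_1/q_1 = 42/1
  p_2/q_2 = 839/20
  p_3/q_3 = 881/21
  p_4/q_4 = 73081/1742
  p_5/q_5 = 73962/1763
  p_6/q_6 = 1478359/35239
q_5 = 1763 ≤ 3214 < 35239 = q_6, so the answer is 73962/1763.

73962/1763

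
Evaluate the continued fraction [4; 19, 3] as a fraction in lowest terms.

Using pₖ = aₖpₖ₋₁ + pₖ₋₂ and qₖ = aₖqₖ₋₁ + qₖ₋₂:
  k=0: a=4, p=4, q=1
  k=1: a=19, p=77, q=19
  k=2: a=3, p=235, q=58

235/58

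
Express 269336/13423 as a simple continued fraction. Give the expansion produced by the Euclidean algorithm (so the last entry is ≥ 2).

269336 = 20·13423 + 876
13423 = 15·876 + 283
876 = 3·283 + 27
283 = 10·27 + 13
27 = 2·13 + 1
13 = 13·1 + 0  (stop)
So 269336/13423 = [20; 15, 3, 10, 2, 13].

[20; 15, 3, 10, 2, 13]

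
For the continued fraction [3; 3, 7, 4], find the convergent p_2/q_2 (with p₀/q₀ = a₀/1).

73/22

Using pₖ = aₖpₖ₋₁ + pₖ₋₂, qₖ = aₖqₖ₋₁ + qₖ₋₂ (with p₋₁=1, p₋₂=0, q₋₁=0, q₋₂=1):
  k=0: a=3, p=3, q=1
  k=1: a=3, p=10, q=3
  k=2: a=7, p=73, q=22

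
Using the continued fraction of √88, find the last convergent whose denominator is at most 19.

75/8

√88 = [9; 2, 1, 1, 1, 2, 18, …] (period length 6).
Convergents:
  p_0/q_0 = 9/1
  p_1/q_1 = 19/2
  p_2/q_2 = 28/3
  p_3/q_3 = 47/5
  p_4/q_4 = 75/8
  p_5/q_5 = 197/21
q_4 = 8 ≤ 19 < 21 = q_5, so the answer is 75/8.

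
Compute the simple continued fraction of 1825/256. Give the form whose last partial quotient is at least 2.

1825 = 7*256 + 33
256 = 7*33 + 25
33 = 1*25 + 8
25 = 3*8 + 1
8 = 8*1 + 0  (stop)
So 1825/256 = [7; 7, 1, 3, 8].

[7; 7, 1, 3, 8]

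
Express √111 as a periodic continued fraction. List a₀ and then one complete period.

a₀ = ⌊√111⌋ = 10.
With m₀=0, d₀=1 and mₖ₊₁ = dₖaₖ − mₖ, dₖ₊₁ = (n − mₖ₊₁²)/dₖ, aₖ₊₁ = ⌊(a₀+mₖ₊₁)/dₖ₊₁⌋:
  k=1: m=10, d=11, a=1
  k=2: m=1, d=10, a=1
  k=3: m=9, d=3, a=6
  k=4: m=9, d=10, a=1
  k=5: m=1, d=11, a=1
  k=6: m=10, d=1, a=20
d=1 and a=2a₀=20 at k=6, so the next step gives (m, d) = (10, 11) again — its k=1 value — and the period has length 6.

[10; 1, 1, 6, 1, 1, 20]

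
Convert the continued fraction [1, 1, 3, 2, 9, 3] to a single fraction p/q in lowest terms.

469/264

Using pₖ = aₖpₖ₋₁ + pₖ₋₂ and qₖ = aₖqₖ₋₁ + qₖ₋₂:
  k=0: a=1, p=1, q=1
  k=1: a=1, p=2, q=1
  k=2: a=3, p=7, q=4
  k=3: a=2, p=16, q=9
  k=4: a=9, p=151, q=85
  k=5: a=3, p=469, q=264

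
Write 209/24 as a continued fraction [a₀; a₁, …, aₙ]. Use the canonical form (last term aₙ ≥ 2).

[8; 1, 2, 2, 3]

209 = 8*24 + 17
24 = 1*17 + 7
17 = 2*7 + 3
7 = 2*3 + 1
3 = 3*1 + 0  (stop)
So 209/24 = [8; 1, 2, 2, 3].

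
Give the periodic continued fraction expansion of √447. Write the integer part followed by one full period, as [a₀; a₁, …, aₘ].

a₀ = ⌊√447⌋ = 21.
With m₀=0, d₀=1 and mₖ₊₁ = dₖaₖ − mₖ, dₖ₊₁ = (n − mₖ₊₁²)/dₖ, aₖ₊₁ = ⌊(a₀+mₖ₊₁)/dₖ₊₁⌋:
  k=1: m=21, d=6, a=7
  k=2: m=21, d=1, a=42
d=1 and a=2a₀=42 at k=2, so the next step gives (m, d) = (21, 6) again — its k=1 value — and the period has length 2.

[21; 7, 42]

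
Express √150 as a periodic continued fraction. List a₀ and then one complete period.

[12; 4, 24]

a₀ = ⌊√150⌋ = 12.
With m₀=0, d₀=1 and mₖ₊₁ = dₖaₖ − mₖ, dₖ₊₁ = (n − mₖ₊₁²)/dₖ, aₖ₊₁ = ⌊(a₀+mₖ₊₁)/dₖ₊₁⌋:
  k=1: m=12, d=6, a=4
  k=2: m=12, d=1, a=24
d=1 and a=2a₀=24 at k=2, so the next step gives (m, d) = (12, 6) again — its k=1 value — and the period has length 2.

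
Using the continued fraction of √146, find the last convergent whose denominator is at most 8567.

√146 = [12; 12, 24, …] (period length 2).
Convergents:
  p_0/q_0 = 12/1
  p_1/q_1 = 145/12
  p_2/q_2 = 3492/289
  p_3/q_3 = 42049/3480
  p_4/q_4 = 1012668/83809
q_3 = 3480 ≤ 8567 < 83809 = q_4, so the answer is 42049/3480.

42049/3480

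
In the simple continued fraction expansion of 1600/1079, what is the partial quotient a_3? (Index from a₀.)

12

1600 = 1·1079 + 521   →  a_0 = 1
1079 = 2·521 + 37   →  a_1 = 2
521 = 14·37 + 3   →  a_2 = 14
37 = 12·3 + 1   →  a_3 = 12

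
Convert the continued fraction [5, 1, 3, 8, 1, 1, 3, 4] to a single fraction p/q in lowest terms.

6091/1058

Using pₖ = aₖpₖ₋₁ + pₖ₋₂ and qₖ = aₖqₖ₋₁ + qₖ₋₂:
  k=0: a=5, p=5, q=1
  k=1: a=1, p=6, q=1
  k=2: a=3, p=23, q=4
  k=3: a=8, p=190, q=33
  k=4: a=1, p=213, q=37
  k=5: a=1, p=403, q=70
  k=6: a=3, p=1422, q=247
  k=7: a=4, p=6091, q=1058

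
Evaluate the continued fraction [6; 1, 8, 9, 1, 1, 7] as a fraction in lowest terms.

8971/1302

Using pₖ = aₖpₖ₋₁ + pₖ₋₂ and qₖ = aₖqₖ₋₁ + qₖ₋₂:
  k=0: a=6, p=6, q=1
  k=1: a=1, p=7, q=1
  k=2: a=8, p=62, q=9
  k=3: a=9, p=565, q=82
  k=4: a=1, p=627, q=91
  k=5: a=1, p=1192, q=173
  k=6: a=7, p=8971, q=1302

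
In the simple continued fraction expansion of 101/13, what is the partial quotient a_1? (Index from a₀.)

101 = 7·13 + 10   →  a_0 = 7
13 = 1·10 + 3   →  a_1 = 1

1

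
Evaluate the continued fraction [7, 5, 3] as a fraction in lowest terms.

115/16

Fold from the inside: start with 3/1.
  5 + 1/3 = 16/3
  7 + 3/16 = 115/16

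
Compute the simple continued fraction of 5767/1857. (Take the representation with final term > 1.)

5767 = 3×1857 + 196
1857 = 9×196 + 93
196 = 2×93 + 10
93 = 9×10 + 3
10 = 3×3 + 1
3 = 3×1 + 0  (stop)
So 5767/1857 = [3; 9, 2, 9, 3, 3].

[3; 9, 2, 9, 3, 3]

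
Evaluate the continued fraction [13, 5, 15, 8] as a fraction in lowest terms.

8090/613

Fold from the inside: start with 8/1.
  15 + 1/8 = 121/8
  5 + 8/121 = 613/121
  13 + 121/613 = 8090/613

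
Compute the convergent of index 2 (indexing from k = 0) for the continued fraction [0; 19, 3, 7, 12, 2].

Using pₖ = aₖpₖ₋₁ + pₖ₋₂, qₖ = aₖqₖ₋₁ + qₖ₋₂ (with p₋₁=1, p₋₂=0, q₋₁=0, q₋₂=1):
  k=0: a=0, p=0, q=1
  k=1: a=19, p=1, q=19
  k=2: a=3, p=3, q=58

3/58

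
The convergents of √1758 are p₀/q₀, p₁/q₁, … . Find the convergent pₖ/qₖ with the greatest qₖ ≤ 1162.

√1758 = [41; 1, 12, 1, 82, …] (period length 4).
Convergents:
  p_0/q_0 = 41/1
  p_1/q_1 = 42/1
  p_2/q_2 = 545/13
  p_3/q_3 = 587/14
  p_4/q_4 = 48679/1161
  p_5/q_5 = 49266/1175
q_4 = 1161 ≤ 1162 < 1175 = q_5, so the answer is 48679/1161.

48679/1161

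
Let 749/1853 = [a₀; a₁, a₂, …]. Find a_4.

749 = 0·1853 + 749   →  a_0 = 0
1853 = 2·749 + 355   →  a_1 = 2
749 = 2·355 + 39   →  a_2 = 2
355 = 9·39 + 4   →  a_3 = 9
39 = 9·4 + 3   →  a_4 = 9

9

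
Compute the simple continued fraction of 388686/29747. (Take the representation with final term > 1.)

[13; 15, 16, 5, 3, 3, 2]

388686 = 13×29747 + 1975
29747 = 15×1975 + 122
1975 = 16×122 + 23
122 = 5×23 + 7
23 = 3×7 + 2
7 = 3×2 + 1
2 = 2×1 + 0  (stop)
So 388686/29747 = [13; 15, 16, 5, 3, 3, 2].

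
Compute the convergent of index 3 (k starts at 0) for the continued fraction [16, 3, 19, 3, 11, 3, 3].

2890/177

Using pₖ = aₖpₖ₋₁ + pₖ₋₂, qₖ = aₖqₖ₋₁ + qₖ₋₂ (with p₋₁=1, p₋₂=0, q₋₁=0, q₋₂=1):
  k=0: a=16, p=16, q=1
  k=1: a=3, p=49, q=3
  k=2: a=19, p=947, q=58
  k=3: a=3, p=2890, q=177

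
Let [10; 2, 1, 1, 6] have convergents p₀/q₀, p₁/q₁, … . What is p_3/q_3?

52/5

Using pₖ = aₖpₖ₋₁ + pₖ₋₂, qₖ = aₖqₖ₋₁ + qₖ₋₂ (with p₋₁=1, p₋₂=0, q₋₁=0, q₋₂=1):
  k=0: a=10, p=10, q=1
  k=1: a=2, p=21, q=2
  k=2: a=1, p=31, q=3
  k=3: a=1, p=52, q=5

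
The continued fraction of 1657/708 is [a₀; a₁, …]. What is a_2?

1

1657 = 2·708 + 241   →  a_0 = 2
708 = 2·241 + 226   →  a_1 = 2
241 = 1·226 + 15   →  a_2 = 1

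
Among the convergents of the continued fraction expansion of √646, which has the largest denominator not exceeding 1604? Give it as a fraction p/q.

31059/1222

√646 = [25; 2, 2, 2, 50, …] (period length 4).
Convergents:
  p_0/q_0 = 25/1
  p_1/q_1 = 51/2
  p_2/q_2 = 127/5
  p_3/q_3 = 305/12
  p_4/q_4 = 15377/605
  p_5/q_5 = 31059/1222
  p_6/q_6 = 77495/3049
q_5 = 1222 ≤ 1604 < 3049 = q_6, so the answer is 31059/1222.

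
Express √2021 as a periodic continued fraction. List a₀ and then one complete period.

[44; 1, 21, 2, 21, 1, 88]

a₀ = ⌊√2021⌋ = 44.
With m₀=0, d₀=1 and mₖ₊₁ = dₖaₖ − mₖ, dₖ₊₁ = (n − mₖ₊₁²)/dₖ, aₖ₊₁ = ⌊(a₀+mₖ₊₁)/dₖ₊₁⌋:
  k=1: m=44, d=85, a=1
  k=2: m=41, d=4, a=21
  k=3: m=43, d=43, a=2
  k=4: m=43, d=4, a=21
  k=5: m=41, d=85, a=1
  k=6: m=44, d=1, a=88
d=1 and a=2a₀=88 at k=6, so the next step gives (m, d) = (44, 85) again — its k=1 value — and the period has length 6.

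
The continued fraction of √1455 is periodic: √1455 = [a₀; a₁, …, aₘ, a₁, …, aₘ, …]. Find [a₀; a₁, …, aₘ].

[38; 6, 1, 11, 1, 6, 76]

a₀ = ⌊√1455⌋ = 38.
With m₀=0, d₀=1 and mₖ₊₁ = dₖaₖ − mₖ, dₖ₊₁ = (n − mₖ₊₁²)/dₖ, aₖ₊₁ = ⌊(a₀+mₖ₊₁)/dₖ₊₁⌋:
  k=1: m=38, d=11, a=6
  k=2: m=28, d=61, a=1
  k=3: m=33, d=6, a=11
  k=4: m=33, d=61, a=1
  k=5: m=28, d=11, a=6
  k=6: m=38, d=1, a=76
d=1 and a=2a₀=76 at k=6, so the next step gives (m, d) = (38, 11) again — its k=1 value — and the period has length 6.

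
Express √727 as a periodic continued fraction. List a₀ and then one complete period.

[26; 1, 25, 1, 52]

a₀ = ⌊√727⌋ = 26.
With m₀=0, d₀=1 and mₖ₊₁ = dₖaₖ − mₖ, dₖ₊₁ = (n − mₖ₊₁²)/dₖ, aₖ₊₁ = ⌊(a₀+mₖ₊₁)/dₖ₊₁⌋:
  k=1: m=26, d=51, a=1
  k=2: m=25, d=2, a=25
  k=3: m=25, d=51, a=1
  k=4: m=26, d=1, a=52
d=1 and a=2a₀=52 at k=4, so the next step gives (m, d) = (26, 51) again — its k=1 value — and the period has length 4.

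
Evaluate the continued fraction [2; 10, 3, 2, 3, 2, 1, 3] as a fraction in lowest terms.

6302/3005

Fold from the inside: start with 3/1.
  1 + 1/3 = 4/3
  2 + 3/4 = 11/4
  3 + 4/11 = 37/11
  2 + 11/37 = 85/37
  3 + 37/85 = 292/85
  10 + 85/292 = 3005/292
  2 + 292/3005 = 6302/3005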